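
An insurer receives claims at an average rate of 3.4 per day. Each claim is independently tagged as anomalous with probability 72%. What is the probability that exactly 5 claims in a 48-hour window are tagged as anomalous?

Thinning: the claims that are tagged as anomalous themselves form a Poisson process with rate 0.72 × 3.4 = 2.448 per day.
Over the interval, μ = 2.448 × 2 = 4.896 (a 48-hour window = 2 days).
P(N = 5) = e^(−4.896) · 4.896^5/5! ≈ 0.1753.

0.1753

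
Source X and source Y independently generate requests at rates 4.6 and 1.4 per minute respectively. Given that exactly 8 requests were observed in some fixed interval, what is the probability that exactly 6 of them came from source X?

0.3096

Given the total, each event is independently from source X with probability p = λ_X/(λ_X+λ_Y) = 4.6/6 ≈ 0.7667.
So K ~ Binomial(8, 4.6/6): P(K = 6) = C(8,6) · (4.6/6)^6 · (1.4/6)^2 ≈ 0.3096.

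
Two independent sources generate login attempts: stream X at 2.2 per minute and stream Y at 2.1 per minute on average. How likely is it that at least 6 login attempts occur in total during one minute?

0.2633

Independent Poisson processes superpose: combined rate λ = 2.2 + 2.1 = 4.3 per minute.
So μ = 4.3.
P(N ≥ 6) = 1 − P(N ≤ 5) ≈ 0.2633.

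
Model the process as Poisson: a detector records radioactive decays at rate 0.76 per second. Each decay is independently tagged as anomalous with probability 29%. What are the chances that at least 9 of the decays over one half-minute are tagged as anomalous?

Thinning: the decays that are tagged as anomalous themselves form a Poisson process with rate 0.29 × 0.76 = 0.2204 per second.
Over the interval, μ = 0.2204 × 30 = 6.612 (a half-minute = 30 seconds).
P(N ≥ 9) = 1 − P(N ≤ 8) ≈ 0.2219.

0.2219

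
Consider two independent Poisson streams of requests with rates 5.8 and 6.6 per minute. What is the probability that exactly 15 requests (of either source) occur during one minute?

0.0794

Independent Poisson processes superpose: combined rate λ = 5.8 + 6.6 = 12.4 per minute.
So μ = 12.4.
P(N = 15) = e^(−12.4) · 12.4^15/15! ≈ 0.0794.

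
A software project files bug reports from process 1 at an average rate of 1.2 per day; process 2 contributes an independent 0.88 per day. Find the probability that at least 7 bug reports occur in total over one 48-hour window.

Independent Poisson processes superpose: combined rate λ = 1.2 + 0.88 = 2.08 per day.
Over the interval, μ = 2.08 × 2 = 4.16 (a 48-hour window = 2 days).
P(N ≥ 7) = 1 − P(N ≤ 6) ≈ 0.1280.

0.1280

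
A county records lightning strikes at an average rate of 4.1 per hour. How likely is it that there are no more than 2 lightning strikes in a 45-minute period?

0.4066

Over the interval, μ = 4.1 × 0.75 = 3.075 (a 45-minute period = 0.75 hours).
P(N ≤ 2) = Σ_{j=0}^{2} e^(−μ) μ^j/j! ≈ 0.4066.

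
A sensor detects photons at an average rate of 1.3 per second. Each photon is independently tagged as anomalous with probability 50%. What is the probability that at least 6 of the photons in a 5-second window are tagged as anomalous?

Thinning: the photons that are tagged as anomalous themselves form a Poisson process with rate 0.5 × 1.3 = 0.65 per second.
Over the interval, μ = 0.65 × 5 = 3.25 (a 5-second window = 5 seconds).
P(N ≥ 6) = 1 − P(N ≤ 5) ≈ 0.1112.

0.1112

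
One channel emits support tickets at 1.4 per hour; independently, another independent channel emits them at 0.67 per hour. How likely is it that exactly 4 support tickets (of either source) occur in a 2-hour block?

Independent Poisson processes superpose: combined rate λ = 1.4 + 0.67 = 2.07 per hour.
Over the interval, μ = 2.07 × 2 = 4.14 (a 2-hour block = 2 hours).
P(N = 4) = e^(−4.14) · 4.14^4/4! ≈ 0.1949.

0.1949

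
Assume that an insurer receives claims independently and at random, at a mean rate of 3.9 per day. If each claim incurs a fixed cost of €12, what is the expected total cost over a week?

€327.6

E[N] = 3.9 × 7 = 27.3 (a week = 7 days); E[cost] = 27.3 × €12 = €327.6.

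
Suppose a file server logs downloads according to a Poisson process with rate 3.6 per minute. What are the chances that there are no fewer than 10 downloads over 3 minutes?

0.6374

Over the interval, μ = 3.6 × 3 = 10.8 (3 minutes).
P(N ≥ 10) = 1 − P(N ≤ 9) = 1 − Σ_{j=0}^{9} e^(−μ) μ^j/j! ≈ 0.6374.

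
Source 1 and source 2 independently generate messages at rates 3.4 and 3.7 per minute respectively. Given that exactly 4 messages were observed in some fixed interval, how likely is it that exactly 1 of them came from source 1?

Given the total, each event is independently from source 1 with probability p = λ_1/(λ_1+λ_2) = 3.4/7.1 ≈ 0.4789.
So K ~ Binomial(4, 3.4/7.1): P(K = 1) = C(4,1) · (3.4/7.1)^1 · (3.7/7.1)^3 ≈ 0.2711.

0.2711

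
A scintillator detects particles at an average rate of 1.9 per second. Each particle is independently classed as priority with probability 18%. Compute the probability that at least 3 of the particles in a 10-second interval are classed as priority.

0.6641

Thinning: the particles that are classed as priority themselves form a Poisson process with rate 0.18 × 1.9 = 0.342 per second.
Over the interval, μ = 0.342 × 10 = 3.42 (a 10-second interval = 10 seconds).
P(N ≥ 3) = 1 − P(N ≤ 2) ≈ 0.6641.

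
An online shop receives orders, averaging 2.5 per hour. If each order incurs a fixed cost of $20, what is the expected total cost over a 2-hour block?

E[N] = 2.5 × 2 = 5 (a 2-hour block = 2 hours); E[cost] = 5 × $20 = $100.

$100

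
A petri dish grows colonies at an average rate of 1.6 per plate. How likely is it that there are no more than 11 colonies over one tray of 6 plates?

Over the interval, μ = 1.6 × 6 = 9.6 (a tray of 6 plates = 6 plates).
P(N ≤ 11) = Σ_{j=0}^{11} e^(−μ) μ^j/j! ≈ 0.7412.

0.7412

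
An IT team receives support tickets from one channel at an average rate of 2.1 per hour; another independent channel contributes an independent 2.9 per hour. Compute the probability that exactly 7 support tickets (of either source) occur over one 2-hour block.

Independent Poisson processes superpose: combined rate λ = 2.1 + 2.9 = 5 per hour.
Over the interval, μ = 5 × 2 = 10 (a 2-hour block = 2 hours).
P(N = 7) = e^(−10) · 10^7/7! ≈ 0.0901.

0.0901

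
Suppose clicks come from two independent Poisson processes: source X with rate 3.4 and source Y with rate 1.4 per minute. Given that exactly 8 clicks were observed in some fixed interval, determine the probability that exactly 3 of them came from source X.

Given the total, each event is independently from source X with probability p = λ_X/(λ_X+λ_Y) = 3.4/4.8 ≈ 0.7083.
So K ~ Binomial(8, 3.4/4.8): P(K = 3) = C(8,3) · (3.4/4.8)^3 · (1.4/4.8)^5 ≈ 0.0420.

0.0420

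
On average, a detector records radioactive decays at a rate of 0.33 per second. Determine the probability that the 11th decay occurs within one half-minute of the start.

0.4045

Over the interval, μ = 0.33 × 30 = 9.9 (a half-minute = 30 seconds).
The 11th arrival falls in the interval iff at least 11 events occur there: P(S_11 ≤ t) = P(N ≥ 11) = 1 − P(N ≤ 10) ≈ 0.4045.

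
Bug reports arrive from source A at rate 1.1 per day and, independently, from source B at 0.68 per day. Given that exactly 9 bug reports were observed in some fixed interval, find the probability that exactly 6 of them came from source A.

0.2608

Given the total, each event is independently from source A with probability p = λ_A/(λ_A+λ_B) = 1.1/1.78 ≈ 0.6180.
So K ~ Binomial(9, 1.1/1.78): P(K = 6) = C(9,6) · (1.1/1.78)^6 · (0.68/1.78)^3 ≈ 0.2608.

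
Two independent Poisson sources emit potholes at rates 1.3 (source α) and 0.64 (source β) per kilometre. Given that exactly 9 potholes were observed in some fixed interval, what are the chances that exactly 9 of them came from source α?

Given the total, each event is independently from source α with probability p = λ_α/(λ_α+λ_β) = 1.3/1.94 ≈ 0.6701.
So K ~ Binomial(9, 1.3/1.94): P(K = 9) = C(9,9) · (1.3/1.94)^9 · (0.64/1.94)^0 ≈ 0.0272.

0.0272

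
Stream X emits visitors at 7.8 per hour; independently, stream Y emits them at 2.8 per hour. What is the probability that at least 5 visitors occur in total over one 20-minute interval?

Independent Poisson processes superpose: combined rate λ = 7.8 + 2.8 = 10.6 per hour.
Over the interval, μ = 10.6 × 1/3 ≈ 3.53333 (a 20-minute interval = 1/3 hours).
P(N ≥ 5) = 1 − P(N ≤ 4) ≈ 0.2809.

0.2809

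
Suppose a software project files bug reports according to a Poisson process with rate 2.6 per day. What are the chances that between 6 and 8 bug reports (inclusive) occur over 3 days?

Over the interval, μ = 2.6 × 3 = 7.8 (3 days).
P(6 ≤ N ≤ 8) = Σ_{j=6}^{8} e^(−7.8) · 7.8^j/j! ≈ 0.4102.

0.4102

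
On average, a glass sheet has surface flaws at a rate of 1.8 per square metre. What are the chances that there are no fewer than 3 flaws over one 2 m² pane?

0.6973

Over the interval, μ = 1.8 × 2 = 3.6 (a 2 m² pane = 2 square metres).
P(N ≥ 3) = 1 − P(N ≤ 2) = 1 − Σ_{j=0}^{2} e^(−μ) μ^j/j! ≈ 0.6973.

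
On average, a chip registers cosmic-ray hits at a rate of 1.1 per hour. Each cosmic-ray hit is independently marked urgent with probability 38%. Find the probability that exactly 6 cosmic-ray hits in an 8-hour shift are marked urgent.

0.0685

Thinning: the cosmic-ray hits that are marked urgent themselves form a Poisson process with rate 0.38 × 1.1 = 0.418 per hour.
Over the interval, μ = 0.418 × 8 = 3.344 (an 8-hour shift = 8 hours).
P(N = 6) = e^(−3.344) · 3.344^6/6! ≈ 0.0685.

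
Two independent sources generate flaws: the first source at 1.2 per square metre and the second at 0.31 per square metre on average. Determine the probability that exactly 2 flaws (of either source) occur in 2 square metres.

Independent Poisson processes superpose: combined rate λ = 1.2 + 0.31 = 1.51 per square metre.
Over the interval, μ = 1.51 × 2 = 3.02 (2 square metres).
P(N = 2) = e^(−3.02) · 3.02^2/2! ≈ 0.2225.

0.2225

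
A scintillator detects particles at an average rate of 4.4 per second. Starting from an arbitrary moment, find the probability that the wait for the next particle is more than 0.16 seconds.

The wait for the next event is exponential with rate λ = 4.4 per second.
P(T > 0.16) = e^(−λt) = e^(−4.4 × 0.16) = e^(−0.704) ≈ 0.4946.

0.4946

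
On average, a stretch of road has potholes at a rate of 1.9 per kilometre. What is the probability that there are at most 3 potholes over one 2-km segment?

0.4735

Over the interval, μ = 1.9 × 2 = 3.8 (a 2-km segment = 2 kilometres).
P(N ≤ 3) = Σ_{j=0}^{3} e^(−μ) μ^j/j! ≈ 0.4735.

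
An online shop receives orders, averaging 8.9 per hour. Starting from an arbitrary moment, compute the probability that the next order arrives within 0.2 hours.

Inter-arrival times are exponential with rate λ = 8.9 per hour.
P(T ≤ 0.2) = 1 − e^(−λt) = 1 − e^(−8.9 × 0.2) = 1 − e^(−1.78) ≈ 0.8314.

0.8314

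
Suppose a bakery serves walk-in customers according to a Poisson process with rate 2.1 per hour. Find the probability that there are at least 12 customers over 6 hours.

0.6050

Over the interval, μ = 2.1 × 6 = 12.6 (6 hours).
P(N ≥ 12) = 1 − P(N ≤ 11) = 1 − Σ_{j=0}^{11} e^(−μ) μ^j/j! ≈ 0.6050.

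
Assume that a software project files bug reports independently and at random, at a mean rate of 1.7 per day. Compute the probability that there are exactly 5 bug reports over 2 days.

0.1264

Over the interval, μ = 1.7 × 2 = 3.4 (2 days).
P(N = 5) = e^(−μ) μ^5/5! = e^(−3.4) · 3.4^5/120 ≈ 0.1264.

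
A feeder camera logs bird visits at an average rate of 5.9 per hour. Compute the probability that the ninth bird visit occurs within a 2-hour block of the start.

Over the interval, μ = 5.9 × 2 = 11.8 (a 2-hour block = 2 hours).
The ninth arrival falls in the interval iff at least 9 events occur there: P(S_9 ≤ t) = P(N ≥ 9) = 1 − P(N ≤ 8) ≈ 0.8314.

0.8314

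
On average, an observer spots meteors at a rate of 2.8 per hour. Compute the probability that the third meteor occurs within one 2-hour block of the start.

Over the interval, μ = 2.8 × 2 = 5.6 (a 2-hour block = 2 hours).
The third arrival falls in the interval iff at least 3 events occur there: P(S_3 ≤ t) = P(N ≥ 3) = 1 − P(N ≤ 2) ≈ 0.9176.

0.9176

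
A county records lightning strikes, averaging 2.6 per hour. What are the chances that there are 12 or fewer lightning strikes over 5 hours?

Over the interval, μ = 2.6 × 5 = 13 (5 hours).
P(N ≤ 12) = Σ_{j=0}^{12} e^(−μ) μ^j/j! ≈ 0.4631.

0.4631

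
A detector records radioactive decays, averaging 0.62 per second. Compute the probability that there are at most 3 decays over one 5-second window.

Over the interval, μ = 0.62 × 5 = 3.1 (a 5-second window = 5 seconds).
P(N ≤ 3) = Σ_{j=0}^{3} e^(−μ) μ^j/j! ≈ 0.6248.

0.6248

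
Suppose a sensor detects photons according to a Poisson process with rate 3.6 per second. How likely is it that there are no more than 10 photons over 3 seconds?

0.4840

Over the interval, μ = 3.6 × 3 = 10.8 (3 seconds).
P(N ≤ 10) = Σ_{j=0}^{10} e^(−μ) μ^j/j! ≈ 0.4840.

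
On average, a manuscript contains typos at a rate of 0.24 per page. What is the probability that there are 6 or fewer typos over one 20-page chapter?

0.7908

Over the interval, μ = 0.24 × 20 = 4.8 (a 20-page chapter = 20 pages).
P(N ≤ 6) = Σ_{j=0}^{6} e^(−μ) μ^j/j! ≈ 0.7908.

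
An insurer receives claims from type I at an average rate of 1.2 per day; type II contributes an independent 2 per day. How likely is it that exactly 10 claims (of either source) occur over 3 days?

Independent Poisson processes superpose: combined rate λ = 1.2 + 2 = 3.2 per day.
Over the interval, μ = 3.2 × 3 = 9.6 (3 days).
P(N = 10) = e^(−9.6) · 9.6^10/10! ≈ 0.1241.

0.1241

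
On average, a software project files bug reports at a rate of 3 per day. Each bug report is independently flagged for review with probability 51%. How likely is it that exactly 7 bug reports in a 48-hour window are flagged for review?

0.0234

Thinning: the bug reports that are flagged for review themselves form a Poisson process with rate 0.51 × 3 = 1.53 per day.
Over the interval, μ = 1.53 × 2 = 3.06 (a 48-hour window = 2 days).
P(N = 7) = e^(−3.06) · 3.06^7/7! ≈ 0.0234.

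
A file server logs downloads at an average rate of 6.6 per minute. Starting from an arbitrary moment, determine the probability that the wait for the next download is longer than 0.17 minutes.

0.3256

The wait for the next event is exponential with rate λ = 6.6 per minute.
P(T > 0.17) = e^(−λt) = e^(−6.6 × 0.17) = e^(−1.122) ≈ 0.3256.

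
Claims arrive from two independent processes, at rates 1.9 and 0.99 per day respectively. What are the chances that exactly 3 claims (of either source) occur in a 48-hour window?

Independent Poisson processes superpose: combined rate λ = 1.9 + 0.99 = 2.89 per day.
Over the interval, μ = 2.89 × 2 = 5.78 (a 48-hour window = 2 days).
P(N = 3) = e^(−5.78) · 5.78^3/3! ≈ 0.0994.

0.0994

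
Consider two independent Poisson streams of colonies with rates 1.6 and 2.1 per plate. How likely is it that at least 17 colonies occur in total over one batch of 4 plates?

0.3168

Independent Poisson processes superpose: combined rate λ = 1.6 + 2.1 = 3.7 per plate.
Over the interval, μ = 3.7 × 4 = 14.8 (a batch of 4 plates = 4 plates).
P(N ≥ 17) = 1 − P(N ≤ 16) ≈ 0.3168.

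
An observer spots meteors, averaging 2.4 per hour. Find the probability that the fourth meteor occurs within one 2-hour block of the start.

Over the interval, μ = 2.4 × 2 = 4.8 (a 2-hour block = 2 hours).
The fourth arrival falls in the interval iff at least 4 events occur there: P(S_4 ≤ t) = P(N ≥ 4) = 1 − P(N ≤ 3) ≈ 0.7058.

0.7058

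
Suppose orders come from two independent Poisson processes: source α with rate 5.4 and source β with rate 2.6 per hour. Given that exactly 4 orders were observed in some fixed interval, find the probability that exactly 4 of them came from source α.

0.2076

Given the total, each event is independently from source α with probability p = λ_α/(λ_α+λ_β) = 5.4/8 = 0.6750.
So K ~ Binomial(4, 5.4/8): P(K = 4) = C(4,4) · (5.4/8)^4 · (2.6/8)^0 ≈ 0.2076.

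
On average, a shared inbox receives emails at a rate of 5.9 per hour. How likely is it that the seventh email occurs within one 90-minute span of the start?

Over the interval, μ = 5.9 × 1.5 = 8.85 (a 90-minute span = 1.5 hours).
The seventh arrival falls in the interval iff at least 7 events occur there: P(S_7 ≤ t) = P(N ≥ 7) = 1 − P(N ≤ 6) ≈ 0.7792.

0.7792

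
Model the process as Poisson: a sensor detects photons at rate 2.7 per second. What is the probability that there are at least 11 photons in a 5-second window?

0.7888

Over the interval, μ = 2.7 × 5 = 13.5 (a 5-second window = 5 seconds).
P(N ≥ 11) = 1 − P(N ≤ 10) = 1 − Σ_{j=0}^{10} e^(−μ) μ^j/j! ≈ 0.7888.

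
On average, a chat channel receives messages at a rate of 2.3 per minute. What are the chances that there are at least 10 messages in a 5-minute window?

Over the interval, μ = 2.3 × 5 = 11.5 (a 5-minute window = 5 minutes).
P(N ≥ 10) = 1 − P(N ≤ 9) = 1 − Σ_{j=0}^{9} e^(−μ) μ^j/j! ≈ 0.7112.

0.7112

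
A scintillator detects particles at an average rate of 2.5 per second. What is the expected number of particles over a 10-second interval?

E[N] = λt = 2.5 × 10 = 25 (a 10-second interval = 10 seconds).

25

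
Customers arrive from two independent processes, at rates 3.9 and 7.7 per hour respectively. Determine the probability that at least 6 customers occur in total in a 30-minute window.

0.5217

Independent Poisson processes superpose: combined rate λ = 3.9 + 7.7 = 11.6 per hour.
Over the interval, μ = 11.6 × 0.5 = 5.8 (a 30-minute window = 0.5 hours).
P(N ≥ 6) = 1 − P(N ≤ 5) ≈ 0.5217.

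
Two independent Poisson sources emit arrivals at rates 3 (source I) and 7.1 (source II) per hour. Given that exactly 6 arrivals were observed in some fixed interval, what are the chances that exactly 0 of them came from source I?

0.1207

Given the total, each event is independently from source I with probability p = λ_I/(λ_I+λ_II) = 3/10.1 ≈ 0.2970.
So K ~ Binomial(6, 3/10.1): P(K = 0) = C(6,0) · (3/10.1)^0 · (7.1/10.1)^6 ≈ 0.1207.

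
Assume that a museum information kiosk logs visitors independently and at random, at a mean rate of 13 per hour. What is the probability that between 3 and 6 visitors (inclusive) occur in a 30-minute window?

Over the interval, μ = 13 × 0.5 = 6.5 (a 30-minute window = 0.5 hours).
P(3 ≤ N ≤ 6) = Σ_{j=3}^{6} e^(−6.5) · 6.5^j/j! ≈ 0.4835.

0.4835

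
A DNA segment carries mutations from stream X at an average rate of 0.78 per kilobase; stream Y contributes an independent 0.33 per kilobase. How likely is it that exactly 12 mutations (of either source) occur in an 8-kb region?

Independent Poisson processes superpose: combined rate λ = 0.78 + 0.33 = 1.11 per kilobase.
Over the interval, μ = 1.11 × 8 = 8.88 (an 8-kb region = 8 kilobases).
P(N = 12) = e^(−8.88) · 8.88^12/12! ≈ 0.0698.

0.0698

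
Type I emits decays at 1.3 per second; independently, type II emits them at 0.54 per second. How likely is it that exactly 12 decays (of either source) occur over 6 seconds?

Independent Poisson processes superpose: combined rate λ = 1.3 + 0.54 = 1.84 per second.
Over the interval, μ = 1.84 × 6 = 11.04 (6 seconds).
P(N = 12) = e^(−11.04) · 11.04^12/12! ≈ 0.1098.

0.1098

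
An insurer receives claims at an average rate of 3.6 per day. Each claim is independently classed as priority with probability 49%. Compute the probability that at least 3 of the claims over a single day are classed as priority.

0.2598

Thinning: the claims that are classed as priority themselves form a Poisson process with rate 0.49 × 3.6 = 1.764 per day.
So μ = 1.764.
P(N ≥ 3) = 1 − P(N ≤ 2) ≈ 0.2598.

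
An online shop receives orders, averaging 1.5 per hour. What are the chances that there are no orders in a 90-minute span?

0.1054

Over the interval, μ = 1.5 × 1.5 = 2.25 (a 90-minute span = 1.5 hours).
P(N = 0) = e^(−μ) μ^0/0! = e^(−2.25) · 2.25^0/1 ≈ 0.1054.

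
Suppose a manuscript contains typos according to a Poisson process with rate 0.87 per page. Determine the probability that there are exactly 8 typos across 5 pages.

0.0410

Over the interval, μ = 0.87 × 5 = 4.35 (5 pages).
P(N = 8) = e^(−μ) μ^8/8! = e^(−4.35) · 4.35^8/40320 ≈ 0.0410.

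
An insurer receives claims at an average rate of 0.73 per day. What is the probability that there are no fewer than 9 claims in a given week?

0.0755

Over the interval, μ = 0.73 × 7 = 5.11 (a week = 7 days).
P(N ≥ 9) = 1 − P(N ≤ 8) = 1 − Σ_{j=0}^{8} e^(−μ) μ^j/j! ≈ 0.0755.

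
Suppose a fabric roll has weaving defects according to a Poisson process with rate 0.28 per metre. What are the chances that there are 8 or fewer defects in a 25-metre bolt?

Over the interval, μ = 0.28 × 25 = 7 (a 25-metre bolt = 25 metres).
P(N ≤ 8) = Σ_{j=0}^{8} e^(−μ) μ^j/j! ≈ 0.7291.

0.7291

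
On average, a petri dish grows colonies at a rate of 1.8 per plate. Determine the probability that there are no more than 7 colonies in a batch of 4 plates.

Over the interval, μ = 1.8 × 4 = 7.2 (a batch of 4 plates = 4 plates).
P(N ≤ 7) = Σ_{j=0}^{7} e^(−μ) μ^j/j! ≈ 0.5689.

0.5689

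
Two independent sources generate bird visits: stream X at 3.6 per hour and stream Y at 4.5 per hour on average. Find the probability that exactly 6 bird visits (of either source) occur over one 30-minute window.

0.1068

Independent Poisson processes superpose: combined rate λ = 3.6 + 4.5 = 8.1 per hour.
Over the interval, μ = 8.1 × 0.5 = 4.05 (a 30-minute window = 0.5 hours).
P(N = 6) = e^(−4.05) · 4.05^6/6! ≈ 0.1068.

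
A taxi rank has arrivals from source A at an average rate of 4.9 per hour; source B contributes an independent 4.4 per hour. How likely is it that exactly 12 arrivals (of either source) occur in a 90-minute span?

0.0991

Independent Poisson processes superpose: combined rate λ = 4.9 + 4.4 = 9.3 per hour.
Over the interval, μ = 9.3 × 1.5 = 13.95 (a 90-minute span = 1.5 hours).
P(N = 12) = e^(−13.95) · 13.95^12/12! ≈ 0.0991.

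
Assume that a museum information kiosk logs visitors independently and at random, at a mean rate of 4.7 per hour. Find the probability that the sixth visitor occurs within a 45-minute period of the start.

0.1457

Over the interval, μ = 4.7 × 0.75 = 3.525 (a 45-minute period = 0.75 hours).
The sixth arrival falls in the interval iff at least 6 events occur there: P(S_6 ≤ t) = P(N ≥ 6) = 1 − P(N ≤ 5) ≈ 0.1457.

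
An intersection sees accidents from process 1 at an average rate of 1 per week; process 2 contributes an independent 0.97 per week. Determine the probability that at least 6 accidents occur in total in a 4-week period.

0.7975

Independent Poisson processes superpose: combined rate λ = 1 + 0.97 = 1.97 per week.
Over the interval, μ = 1.97 × 4 = 7.88 (a 4-week period = 4 weeks).
P(N ≥ 6) = 1 − P(N ≤ 5) ≈ 0.7975.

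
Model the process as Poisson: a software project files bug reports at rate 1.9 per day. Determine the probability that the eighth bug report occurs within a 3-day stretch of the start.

0.2159

Over the interval, μ = 1.9 × 3 = 5.7 (a 3-day stretch = 3 days).
The eighth arrival falls in the interval iff at least 8 events occur there: P(S_8 ≤ t) = P(N ≥ 8) = 1 − P(N ≤ 7) ≈ 0.2159.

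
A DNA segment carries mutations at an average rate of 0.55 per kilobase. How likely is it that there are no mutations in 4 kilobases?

0.1108

Over the interval, μ = 0.55 × 4 = 2.2 (4 kilobases).
P(N = 0) = e^(−μ) μ^0/0! = e^(−2.2) · 2.2^0/1 ≈ 0.1108.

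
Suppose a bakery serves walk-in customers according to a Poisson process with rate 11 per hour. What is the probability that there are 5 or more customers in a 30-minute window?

0.6425

Over the interval, μ = 11 × 0.5 = 5.5 (a 30-minute window = 0.5 hours).
P(N ≥ 5) = 1 − P(N ≤ 4) = 1 − Σ_{j=0}^{4} e^(−μ) μ^j/j! ≈ 0.6425.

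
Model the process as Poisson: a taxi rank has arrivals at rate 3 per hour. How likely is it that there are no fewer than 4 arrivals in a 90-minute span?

Over the interval, μ = 3 × 1.5 = 4.5 (a 90-minute span = 1.5 hours).
P(N ≥ 4) = 1 − P(N ≤ 3) = 1 − Σ_{j=0}^{3} e^(−μ) μ^j/j! ≈ 0.6577.

0.6577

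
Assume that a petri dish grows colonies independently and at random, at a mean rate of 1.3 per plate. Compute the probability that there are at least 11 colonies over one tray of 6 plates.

0.1648

Over the interval, μ = 1.3 × 6 = 7.8 (a tray of 6 plates = 6 plates).
P(N ≥ 11) = 1 − P(N ≤ 10) = 1 − Σ_{j=0}^{10} e^(−μ) μ^j/j! ≈ 0.1648.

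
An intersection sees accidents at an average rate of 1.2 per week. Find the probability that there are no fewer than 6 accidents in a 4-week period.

Over the interval, μ = 1.2 × 4 = 4.8 (a 4-week period = 4 weeks).
P(N ≥ 6) = 1 − P(N ≤ 5) = 1 − Σ_{j=0}^{5} e^(−μ) μ^j/j! ≈ 0.3490.

0.3490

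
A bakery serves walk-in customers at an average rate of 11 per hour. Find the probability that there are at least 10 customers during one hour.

With mean μ = 11 per hour,
P(N ≥ 10) = 1 − P(N ≤ 9) = 1 − Σ_{j=0}^{9} e^(−μ) μ^j/j! ≈ 0.6595.

0.6595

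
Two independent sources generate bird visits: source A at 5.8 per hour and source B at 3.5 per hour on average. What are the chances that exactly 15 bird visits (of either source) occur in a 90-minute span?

0.0986

Independent Poisson processes superpose: combined rate λ = 5.8 + 3.5 = 9.3 per hour.
Over the interval, μ = 9.3 × 1.5 = 13.95 (a 90-minute span = 1.5 hours).
P(N = 15) = e^(−13.95) · 13.95^15/15! ≈ 0.0986.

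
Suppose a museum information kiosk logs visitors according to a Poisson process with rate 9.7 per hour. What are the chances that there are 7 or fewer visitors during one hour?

With mean μ = 9.7 per hour,
P(N ≤ 7) = Σ_{j=0}^{7} e^(−μ) μ^j/j! ≈ 0.2485.

0.2485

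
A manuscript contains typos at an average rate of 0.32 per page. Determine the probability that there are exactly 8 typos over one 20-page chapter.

Over the interval, μ = 0.32 × 20 = 6.4 (a 20-page chapter = 20 pages).
P(N = 8) = e^(−μ) μ^8/8! = e^(−6.4) · 6.4^8/40320 ≈ 0.1160.

0.1160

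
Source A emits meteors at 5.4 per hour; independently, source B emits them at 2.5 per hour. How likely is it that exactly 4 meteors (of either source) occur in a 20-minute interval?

0.1439

Independent Poisson processes superpose: combined rate λ = 5.4 + 2.5 = 7.9 per hour.
Over the interval, μ = 7.9 × 1/3 ≈ 2.63333 (a 20-minute interval = 1/3 hours).
P(N = 4) = e^(−2.63333) · 2.63333^4/4! ≈ 0.1439.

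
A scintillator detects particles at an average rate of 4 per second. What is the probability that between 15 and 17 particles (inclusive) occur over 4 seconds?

0.2918

Over the interval, μ = 4 × 4 = 16 (4 seconds).
P(15 ≤ N ≤ 17) = Σ_{j=15}^{17} e^(−16) · 16^j/j! ≈ 0.2918.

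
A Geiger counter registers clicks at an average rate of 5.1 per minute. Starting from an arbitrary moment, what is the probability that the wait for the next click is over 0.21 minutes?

0.3427

The wait for the next event is exponential with rate λ = 5.1 per minute.
P(T > 0.21) = e^(−λt) = e^(−5.1 × 0.21) = e^(−1.071) ≈ 0.3427.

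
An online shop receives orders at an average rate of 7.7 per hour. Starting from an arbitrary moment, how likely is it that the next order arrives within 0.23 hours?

0.8298

Inter-arrival times are exponential with rate λ = 7.7 per hour.
P(T ≤ 0.23) = 1 − e^(−λt) = 1 − e^(−7.7 × 0.23) = 1 − e^(−1.771) ≈ 0.8298.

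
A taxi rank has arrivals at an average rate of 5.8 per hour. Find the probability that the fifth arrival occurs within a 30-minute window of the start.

Over the interval, μ = 5.8 × 0.5 = 2.9 (a 30-minute window = 0.5 hours).
The fifth arrival falls in the interval iff at least 5 events occur there: P(S_5 ≤ t) = P(N ≥ 5) = 1 − P(N ≤ 4) ≈ 0.1682.

0.1682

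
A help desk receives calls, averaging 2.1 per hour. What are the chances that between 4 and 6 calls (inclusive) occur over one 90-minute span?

0.3447

Over the interval, μ = 2.1 × 1.5 = 3.15 (a 90-minute span = 1.5 hours).
P(4 ≤ N ≤ 6) = Σ_{j=4}^{6} e^(−3.15) · 3.15^j/j! ≈ 0.3447.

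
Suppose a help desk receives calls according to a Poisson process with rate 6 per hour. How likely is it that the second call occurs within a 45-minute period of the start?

Over the interval, μ = 6 × 0.75 = 4.5 (a 45-minute period = 0.75 hours).
The second arrival falls in the interval iff at least 2 events occur there: P(S_2 ≤ t) = P(N ≥ 2) = 1 − P(N ≤ 1) ≈ 0.9389.

0.9389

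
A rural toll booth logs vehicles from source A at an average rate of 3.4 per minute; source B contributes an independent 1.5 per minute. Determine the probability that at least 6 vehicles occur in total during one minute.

0.3665

Independent Poisson processes superpose: combined rate λ = 3.4 + 1.5 = 4.9 per minute.
So μ = 4.9.
P(N ≥ 6) = 1 − P(N ≤ 5) ≈ 0.3665.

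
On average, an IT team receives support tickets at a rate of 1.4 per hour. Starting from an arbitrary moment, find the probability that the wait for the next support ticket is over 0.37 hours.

0.5957

The wait for the next event is exponential with rate λ = 1.4 per hour.
P(T > 0.37) = e^(−λt) = e^(−1.4 × 0.37) = e^(−0.518) ≈ 0.5957.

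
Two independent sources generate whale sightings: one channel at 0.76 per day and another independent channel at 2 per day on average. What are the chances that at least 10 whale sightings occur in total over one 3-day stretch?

Independent Poisson processes superpose: combined rate λ = 0.76 + 2 = 2.76 per day.
Over the interval, μ = 2.76 × 3 = 8.28 (a 3-day stretch = 3 days).
P(N ≥ 10) = 1 − P(N ≤ 9) ≈ 0.3187.

0.3187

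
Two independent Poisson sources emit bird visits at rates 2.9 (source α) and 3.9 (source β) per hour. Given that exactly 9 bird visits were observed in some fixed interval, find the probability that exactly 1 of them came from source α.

Given the total, each event is independently from source α with probability p = λ_α/(λ_α+λ_β) = 2.9/6.8 ≈ 0.4265.
So K ~ Binomial(9, 2.9/6.8): P(K = 1) = C(9,1) · (2.9/6.8)^1 · (3.9/6.8)^8 ≈ 0.0449.

0.0449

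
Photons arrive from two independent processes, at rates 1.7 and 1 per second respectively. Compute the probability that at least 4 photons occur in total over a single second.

Independent Poisson processes superpose: combined rate λ = 1.7 + 1 = 2.7 per second.
So μ = 2.7.
P(N ≥ 4) = 1 − P(N ≤ 3) ≈ 0.2859.

0.2859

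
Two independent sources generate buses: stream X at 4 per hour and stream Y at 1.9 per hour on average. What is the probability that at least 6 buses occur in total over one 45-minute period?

Independent Poisson processes superpose: combined rate λ = 4 + 1.9 = 5.9 per hour.
Over the interval, μ = 5.9 × 0.75 = 4.425 (a 45-minute period = 0.75 hours).
P(N ≥ 6) = 1 − P(N ≤ 5) ≈ 0.2843.

0.2843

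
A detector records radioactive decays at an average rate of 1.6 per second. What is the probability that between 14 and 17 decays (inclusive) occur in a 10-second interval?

Over the interval, μ = 1.6 × 10 = 16 (a 10-second interval = 10 seconds).
P(14 ≤ N ≤ 17) = Σ_{j=14}^{17} e^(−16) · 16^j/j! ≈ 0.3848.

0.3848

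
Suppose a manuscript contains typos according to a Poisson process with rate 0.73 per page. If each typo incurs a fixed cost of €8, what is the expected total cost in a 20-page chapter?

€116.8

E[N] = 0.73 × 20 = 14.6 (a 20-page chapter = 20 pages); E[cost] = 14.6 × €8 = €116.8.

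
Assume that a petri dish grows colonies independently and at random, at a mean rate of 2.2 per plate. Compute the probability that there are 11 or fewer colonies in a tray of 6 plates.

0.3332

Over the interval, μ = 2.2 × 6 = 13.2 (a tray of 6 plates = 6 plates).
P(N ≤ 11) = Σ_{j=0}^{11} e^(−μ) μ^j/j! ≈ 0.3332.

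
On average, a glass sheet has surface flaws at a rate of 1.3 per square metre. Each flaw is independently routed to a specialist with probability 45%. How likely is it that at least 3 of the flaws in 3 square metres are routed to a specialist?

Thinning: the flaws that are routed to a specialist themselves form a Poisson process with rate 0.45 × 1.3 = 0.585 per square metre.
Over the interval, μ = 0.585 × 3 = 1.755 (3 square metres).
P(N ≥ 3) = 1 − P(N ≤ 2) ≈ 0.2574.

0.2574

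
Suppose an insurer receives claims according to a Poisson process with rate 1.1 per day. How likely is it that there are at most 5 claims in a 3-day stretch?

Over the interval, μ = 1.1 × 3 = 3.3 (a 3-day stretch = 3 days).
P(N ≤ 5) = Σ_{j=0}^{5} e^(−μ) μ^j/j! ≈ 0.8829.

0.8829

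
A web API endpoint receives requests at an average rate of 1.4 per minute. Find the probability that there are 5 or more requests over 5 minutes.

0.8270

Over the interval, μ = 1.4 × 5 = 7 (5 minutes).
P(N ≥ 5) = 1 − P(N ≤ 4) = 1 − Σ_{j=0}^{4} e^(−μ) μ^j/j! ≈ 0.8270.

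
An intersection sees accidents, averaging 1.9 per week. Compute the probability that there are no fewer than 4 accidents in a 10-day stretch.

Over the interval, μ = 1.9 × 10/7 ≈ 2.71429 (a 10-day stretch = 10/7 weeks).
P(N ≥ 4) = 1 − P(N ≤ 3) = 1 − Σ_{j=0}^{3} e^(−μ) μ^j/j! ≈ 0.2891.

0.2891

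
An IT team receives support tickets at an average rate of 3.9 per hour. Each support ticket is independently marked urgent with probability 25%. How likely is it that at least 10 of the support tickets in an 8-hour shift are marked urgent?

Thinning: the support tickets that are marked urgent themselves form a Poisson process with rate 0.25 × 3.9 = 0.975 per hour.
Over the interval, μ = 0.975 × 8 = 7.8 (an 8-hour shift = 8 hours).
P(N ≥ 10) = 1 − P(N ≤ 9) ≈ 0.2589.

0.2589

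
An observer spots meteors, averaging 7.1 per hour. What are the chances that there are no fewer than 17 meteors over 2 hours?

0.2616

Over the interval, μ = 7.1 × 2 = 14.2 (2 hours).
P(N ≥ 17) = 1 − P(N ≤ 16) = 1 − Σ_{j=0}^{16} e^(−μ) μ^j/j! ≈ 0.2616.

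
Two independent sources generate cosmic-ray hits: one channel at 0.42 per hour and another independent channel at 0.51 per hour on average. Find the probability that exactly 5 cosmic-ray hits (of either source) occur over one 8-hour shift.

Independent Poisson processes superpose: combined rate λ = 0.42 + 0.51 = 0.93 per hour.
Over the interval, μ = 0.93 × 8 = 7.44 (an 8-hour shift = 8 hours).
P(N = 5) = e^(−7.44) · 7.44^5/5! ≈ 0.1116.

0.1116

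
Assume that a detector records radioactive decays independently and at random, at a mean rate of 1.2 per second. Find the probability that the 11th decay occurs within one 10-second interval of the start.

0.6528

Over the interval, μ = 1.2 × 10 = 12 (a 10-second interval = 10 seconds).
The 11th arrival falls in the interval iff at least 11 events occur there: P(S_11 ≤ t) = P(N ≥ 11) = 1 − P(N ≤ 10) ≈ 0.6528.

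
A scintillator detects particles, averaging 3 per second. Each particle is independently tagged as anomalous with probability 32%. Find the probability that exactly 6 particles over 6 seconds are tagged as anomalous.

Thinning: the particles that are tagged as anomalous themselves form a Poisson process with rate 0.32 × 3 = 0.96 per second.
Over the interval, μ = 0.96 × 6 = 5.76 (6 seconds).
P(N = 6) = e^(−5.76) · 5.76^6/6! ≈ 0.1598.

0.1598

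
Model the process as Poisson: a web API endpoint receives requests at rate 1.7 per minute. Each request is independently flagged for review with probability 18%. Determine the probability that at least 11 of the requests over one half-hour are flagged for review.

Thinning: the requests that are flagged for review themselves form a Poisson process with rate 0.18 × 1.7 = 0.306 per minute.
Over the interval, μ = 0.306 × 30 = 9.18 (a half-hour = 30 minutes).
P(N ≥ 11) = 1 − P(N ≤ 10) ≈ 0.3156.

0.3156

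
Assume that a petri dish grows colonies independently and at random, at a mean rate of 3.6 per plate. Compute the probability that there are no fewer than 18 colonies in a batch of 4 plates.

0.2025

Over the interval, μ = 3.6 × 4 = 14.4 (a batch of 4 plates = 4 plates).
P(N ≥ 18) = 1 − P(N ≤ 17) = 1 − Σ_{j=0}^{17} e^(−μ) μ^j/j! ≈ 0.2025.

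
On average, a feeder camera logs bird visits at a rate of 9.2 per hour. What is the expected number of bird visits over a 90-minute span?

13.8

E[N] = λt = 9.2 × 1.5 = 13.8 (a 90-minute span = 1.5 hours).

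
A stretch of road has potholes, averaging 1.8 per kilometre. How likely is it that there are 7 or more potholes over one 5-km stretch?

Over the interval, μ = 1.8 × 5 = 9 (a 5-km stretch = 5 kilometres).
P(N ≥ 7) = 1 − P(N ≤ 6) = 1 − Σ_{j=0}^{6} e^(−μ) μ^j/j! ≈ 0.7932.

0.7932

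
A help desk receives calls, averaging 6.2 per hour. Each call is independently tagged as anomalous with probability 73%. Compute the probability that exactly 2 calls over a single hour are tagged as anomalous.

0.1109

Thinning: the calls that are tagged as anomalous themselves form a Poisson process with rate 0.73 × 6.2 = 4.526 per hour.
So μ = 4.526.
P(N = 2) = e^(−4.526) · 4.526^2/2! ≈ 0.1109.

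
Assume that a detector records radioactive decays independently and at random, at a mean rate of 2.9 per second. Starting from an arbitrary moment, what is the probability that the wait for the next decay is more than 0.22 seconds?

The wait for the next event is exponential with rate λ = 2.9 per second.
P(T > 0.22) = e^(−λt) = e^(−2.9 × 0.22) = e^(−0.638) ≈ 0.5283.

0.5283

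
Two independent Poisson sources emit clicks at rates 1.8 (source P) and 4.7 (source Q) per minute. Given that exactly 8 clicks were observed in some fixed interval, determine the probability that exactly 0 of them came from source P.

Given the total, each event is independently from source P with probability p = λ_P/(λ_P+λ_Q) = 1.8/6.5 ≈ 0.2769.
So K ~ Binomial(8, 1.8/6.5): P(K = 0) = C(8,0) · (1.8/6.5)^0 · (4.7/6.5)^8 ≈ 0.0747.

0.0747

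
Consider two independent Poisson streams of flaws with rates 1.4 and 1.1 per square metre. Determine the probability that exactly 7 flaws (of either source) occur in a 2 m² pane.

Independent Poisson processes superpose: combined rate λ = 1.4 + 1.1 = 2.5 per square metre.
Over the interval, μ = 2.5 × 2 = 5 (a 2 m² pane = 2 square metres).
P(N = 7) = e^(−5) · 5^7/7! ≈ 0.1044.

0.1044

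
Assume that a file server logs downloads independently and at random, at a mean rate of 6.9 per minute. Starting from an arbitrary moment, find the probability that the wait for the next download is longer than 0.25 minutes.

0.1782

The wait for the next event is exponential with rate λ = 6.9 per minute.
P(T > 0.25) = e^(−λt) = e^(−6.9 × 0.25) = e^(−1.725) ≈ 0.1782.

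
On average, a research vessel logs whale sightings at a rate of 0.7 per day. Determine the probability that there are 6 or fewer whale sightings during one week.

Over the interval, μ = 0.7 × 7 = 4.9 (a week = 7 days).
P(N ≤ 6) = Σ_{j=0}^{6} e^(−μ) μ^j/j! ≈ 0.7767.

0.7767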